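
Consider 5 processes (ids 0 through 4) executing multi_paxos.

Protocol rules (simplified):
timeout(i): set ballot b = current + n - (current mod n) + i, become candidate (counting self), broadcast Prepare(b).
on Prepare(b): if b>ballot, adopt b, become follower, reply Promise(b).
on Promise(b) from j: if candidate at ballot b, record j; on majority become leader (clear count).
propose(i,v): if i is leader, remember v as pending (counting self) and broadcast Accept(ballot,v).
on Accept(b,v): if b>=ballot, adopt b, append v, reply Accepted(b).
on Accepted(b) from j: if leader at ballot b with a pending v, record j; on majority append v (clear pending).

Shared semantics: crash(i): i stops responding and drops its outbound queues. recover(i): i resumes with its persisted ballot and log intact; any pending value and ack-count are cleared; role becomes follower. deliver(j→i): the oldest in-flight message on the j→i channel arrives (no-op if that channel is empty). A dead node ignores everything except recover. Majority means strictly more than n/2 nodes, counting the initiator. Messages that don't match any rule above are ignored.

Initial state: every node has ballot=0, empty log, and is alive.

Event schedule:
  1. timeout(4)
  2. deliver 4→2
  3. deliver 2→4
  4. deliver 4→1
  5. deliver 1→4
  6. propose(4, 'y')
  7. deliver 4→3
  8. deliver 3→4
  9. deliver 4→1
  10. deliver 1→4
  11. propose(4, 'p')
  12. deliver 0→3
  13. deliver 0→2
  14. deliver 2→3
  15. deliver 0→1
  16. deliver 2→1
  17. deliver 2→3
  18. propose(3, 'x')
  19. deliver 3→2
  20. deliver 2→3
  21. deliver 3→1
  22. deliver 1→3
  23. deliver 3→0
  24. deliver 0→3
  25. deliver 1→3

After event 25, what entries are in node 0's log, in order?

e1 timeout(4): 4[cand,b=9,-]
e2 deliver 4→2: 2[foll,b=9,-]
e3 deliver 2→4: ·
e4 deliver 4→1: 1[foll,b=9,-]
e5 deliver 1→4: 4[lead,b=9,-]
e6 propose(4,'y'): ·
e7 deliver 4→3: 3[foll,b=9,-]
e8 deliver 3→4: ·
e9 deliver 4→1: 1[foll,b=9,y]
e10 deliver 1→4: ·
e11 propose(4,'p'): ·
e12 deliver 0→3: ·
e13 deliver 0→2: ·
e14 deliver 2→3: ·
e15 deliver 0→1: ·
e16 deliver 2→1: ·
e17 deliver 2→3: ·
e18 propose(3,'x'): ·
e19 deliver 3→2: ·
e20 deliver 2→3: ·
e21 deliver 3→1: ·
e22 deliver 1→3: ·
e23 deliver 3→0: ·
e24 deliver 0→3: ·
e25 deliver 1→3: ·

empty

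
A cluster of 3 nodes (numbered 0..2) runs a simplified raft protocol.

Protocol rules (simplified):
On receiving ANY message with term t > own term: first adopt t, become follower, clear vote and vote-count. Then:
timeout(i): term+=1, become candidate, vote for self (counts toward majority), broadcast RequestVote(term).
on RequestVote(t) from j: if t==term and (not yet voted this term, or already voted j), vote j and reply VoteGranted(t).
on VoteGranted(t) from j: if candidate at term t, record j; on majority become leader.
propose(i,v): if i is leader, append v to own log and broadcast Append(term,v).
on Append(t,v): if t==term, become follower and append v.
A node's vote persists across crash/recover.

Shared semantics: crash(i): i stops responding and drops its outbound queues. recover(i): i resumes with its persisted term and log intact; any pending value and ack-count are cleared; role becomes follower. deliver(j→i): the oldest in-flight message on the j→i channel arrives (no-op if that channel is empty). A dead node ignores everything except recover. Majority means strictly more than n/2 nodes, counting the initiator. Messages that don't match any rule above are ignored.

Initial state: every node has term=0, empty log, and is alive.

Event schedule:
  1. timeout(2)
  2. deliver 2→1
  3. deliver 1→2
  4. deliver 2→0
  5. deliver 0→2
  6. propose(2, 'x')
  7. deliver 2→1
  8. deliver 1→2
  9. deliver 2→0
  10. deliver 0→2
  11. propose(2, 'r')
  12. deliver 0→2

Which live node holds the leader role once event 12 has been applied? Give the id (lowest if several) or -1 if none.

2

e1 timeout(2): 2[cand,t=1,-]
e2 deliver 2→1: 1[foll,t=1,-]
e3 deliver 1→2: 2[lead,t=1,-]
e4 deliver 2→0: 0[foll,t=1,-]
e5 deliver 0→2: ·
e6 propose(2,'x'): 2[lead,t=1,x]
e7 deliver 2→1: 1[foll,t=1,x]
e8 deliver 1→2: ·
e9 deliver 2→0: 0[foll,t=1,x]
e10 deliver 0→2: ·
e11 propose(2,'r'): 2[lead,t=1,x,r]
e12 deliver 0→2: ·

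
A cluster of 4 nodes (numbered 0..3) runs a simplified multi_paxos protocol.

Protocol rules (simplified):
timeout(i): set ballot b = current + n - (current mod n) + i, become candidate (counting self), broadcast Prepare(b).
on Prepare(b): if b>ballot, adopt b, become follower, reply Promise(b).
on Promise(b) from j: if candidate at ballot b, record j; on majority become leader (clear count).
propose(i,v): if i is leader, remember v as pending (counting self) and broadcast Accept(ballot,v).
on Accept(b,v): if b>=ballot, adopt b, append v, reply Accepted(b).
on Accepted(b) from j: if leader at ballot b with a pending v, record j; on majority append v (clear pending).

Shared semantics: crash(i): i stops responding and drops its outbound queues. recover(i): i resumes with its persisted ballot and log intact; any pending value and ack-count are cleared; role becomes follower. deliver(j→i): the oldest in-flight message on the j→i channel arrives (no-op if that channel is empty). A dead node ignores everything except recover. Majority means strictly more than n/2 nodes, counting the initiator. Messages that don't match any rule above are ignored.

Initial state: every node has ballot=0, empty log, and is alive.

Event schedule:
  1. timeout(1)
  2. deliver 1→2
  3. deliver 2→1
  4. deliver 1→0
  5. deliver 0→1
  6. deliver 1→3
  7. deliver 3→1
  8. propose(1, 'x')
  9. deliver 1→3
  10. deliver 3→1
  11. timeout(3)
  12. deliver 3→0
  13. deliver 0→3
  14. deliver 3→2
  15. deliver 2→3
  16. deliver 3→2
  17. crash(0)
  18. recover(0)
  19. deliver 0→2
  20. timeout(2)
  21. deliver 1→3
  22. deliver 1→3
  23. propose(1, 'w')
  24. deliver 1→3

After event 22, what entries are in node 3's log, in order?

x

[1] timeout(1) → N1(cand b5 [-])
[2] deliver 1→2 → N2(foll b5 [-])
[3] deliver 2→1 → ∅
[4] deliver 1→0 → N0(foll b5 [-])
[5] deliver 0→1 → N1(lead b5 [-])
[6] deliver 1→3 → N3(foll b5 [-])
[7] deliver 3→1 → ∅
[8] propose(1,'x') → ∅
[9] deliver 1→3 → N3(foll b5 [x])
[10] deliver 3→1 → ∅
[11] timeout(3) → N3(cand b11 [x])
[12] deliver 3→0 → N0(foll b11 [-])
[13] deliver 0→3 → ∅
[14] deliver 3→2 → N2(foll b11 [-])
[15] deliver 2→3 → N3(lead b11 [x])
[16] deliver 3→2 → ∅
[17] crash(0) → N0(✗foll b11 [-])
[18] recover(0) → N0(foll b11 [-])
[19] deliver 0→2 → ∅
[20] timeout(2) → N2(cand b14 [-])
[21] deliver 1→3 → ∅
[22] deliver 1→3 → ∅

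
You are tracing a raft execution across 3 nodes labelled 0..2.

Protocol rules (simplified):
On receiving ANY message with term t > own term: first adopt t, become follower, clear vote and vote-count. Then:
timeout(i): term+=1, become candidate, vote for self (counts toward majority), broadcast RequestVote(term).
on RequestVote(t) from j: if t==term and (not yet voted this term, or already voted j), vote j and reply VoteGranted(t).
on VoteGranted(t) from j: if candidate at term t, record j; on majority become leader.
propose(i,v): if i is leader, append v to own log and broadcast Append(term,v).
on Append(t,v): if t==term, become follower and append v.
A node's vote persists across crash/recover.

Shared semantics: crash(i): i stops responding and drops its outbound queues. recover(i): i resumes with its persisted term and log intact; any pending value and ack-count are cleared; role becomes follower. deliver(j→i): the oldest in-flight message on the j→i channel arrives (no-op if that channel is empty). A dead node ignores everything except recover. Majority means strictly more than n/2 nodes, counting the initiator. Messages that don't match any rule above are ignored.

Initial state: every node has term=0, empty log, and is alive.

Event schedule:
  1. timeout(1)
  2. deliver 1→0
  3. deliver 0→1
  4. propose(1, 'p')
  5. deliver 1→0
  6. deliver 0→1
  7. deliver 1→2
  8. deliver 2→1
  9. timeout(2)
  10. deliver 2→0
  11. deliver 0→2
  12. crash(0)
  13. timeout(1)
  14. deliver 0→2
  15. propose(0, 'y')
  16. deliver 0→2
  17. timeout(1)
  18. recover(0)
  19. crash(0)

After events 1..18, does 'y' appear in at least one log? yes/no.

after 1 — timeout(1): n1:cand/t1/[-]
after 2 — deliver 1→0: n0:foll/t1/[-]
after 3 — deliver 0→1: n1:lead/t1/[-]
after 4 — propose(1,'p'): n1:lead/t1/[p]
after 5 — deliver 1→0: n0:foll/t1/[p]
after 6 — deliver 0→1: ·
after 7 — deliver 1→2: n2:foll/t1/[-]
after 8 — deliver 2→1: ·
after 9 — timeout(2): n2:cand/t2/[-]
after 10 — deliver 2→0: n0:foll/t2/[p]
after 11 — deliver 0→2: n2:lead/t2/[-]
after 12 — crash(0): n0:✗foll/t2/[p]
after 13 — timeout(1): n1:cand/t2/[p]
after 14 — deliver 0→2: ·
after 15 — propose(0,'y'): ·
after 16 — deliver 0→2: ·
after 17 — timeout(1): n1:cand/t3/[p]
after 18 — recover(0): n0:foll/t2/[p]

no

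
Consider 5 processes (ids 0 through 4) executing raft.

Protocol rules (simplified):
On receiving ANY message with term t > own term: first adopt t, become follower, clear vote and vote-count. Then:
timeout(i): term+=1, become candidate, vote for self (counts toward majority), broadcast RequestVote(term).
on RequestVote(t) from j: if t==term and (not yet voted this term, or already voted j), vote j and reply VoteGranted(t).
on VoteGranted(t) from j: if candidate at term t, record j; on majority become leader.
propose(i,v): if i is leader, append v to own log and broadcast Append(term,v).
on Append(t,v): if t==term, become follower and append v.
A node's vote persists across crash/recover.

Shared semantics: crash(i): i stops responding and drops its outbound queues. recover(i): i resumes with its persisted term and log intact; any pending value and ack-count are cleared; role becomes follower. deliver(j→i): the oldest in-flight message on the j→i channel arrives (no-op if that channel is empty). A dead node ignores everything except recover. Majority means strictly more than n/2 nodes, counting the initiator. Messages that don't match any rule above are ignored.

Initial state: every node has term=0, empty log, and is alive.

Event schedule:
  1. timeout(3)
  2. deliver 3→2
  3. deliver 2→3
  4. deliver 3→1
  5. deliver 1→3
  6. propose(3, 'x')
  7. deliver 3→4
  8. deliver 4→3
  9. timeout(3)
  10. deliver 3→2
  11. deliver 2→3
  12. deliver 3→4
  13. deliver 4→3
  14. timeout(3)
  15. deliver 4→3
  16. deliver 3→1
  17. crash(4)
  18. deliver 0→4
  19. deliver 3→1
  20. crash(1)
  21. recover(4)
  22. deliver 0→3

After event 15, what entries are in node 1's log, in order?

e1 timeout(3): 3[cand,t=1,-]
e2 deliver 3→2: 2[foll,t=1,-]
e3 deliver 2→3: ·
e4 deliver 3→1: 1[foll,t=1,-]
e5 deliver 1→3: 3[lead,t=1,-]
e6 propose(3,'x'): 3[lead,t=1,x]
e7 deliver 3→4: 4[foll,t=1,-]
e8 deliver 4→3: ·
e9 timeout(3): 3[cand,t=2,x]
e10 deliver 3→2: 2[foll,t=1,x]
e11 deliver 2→3: ·
e12 deliver 3→4: 4[foll,t=1,x]
e13 deliver 4→3: ·
e14 timeout(3): 3[cand,t=3,x]
e15 deliver 4→3: ·

empty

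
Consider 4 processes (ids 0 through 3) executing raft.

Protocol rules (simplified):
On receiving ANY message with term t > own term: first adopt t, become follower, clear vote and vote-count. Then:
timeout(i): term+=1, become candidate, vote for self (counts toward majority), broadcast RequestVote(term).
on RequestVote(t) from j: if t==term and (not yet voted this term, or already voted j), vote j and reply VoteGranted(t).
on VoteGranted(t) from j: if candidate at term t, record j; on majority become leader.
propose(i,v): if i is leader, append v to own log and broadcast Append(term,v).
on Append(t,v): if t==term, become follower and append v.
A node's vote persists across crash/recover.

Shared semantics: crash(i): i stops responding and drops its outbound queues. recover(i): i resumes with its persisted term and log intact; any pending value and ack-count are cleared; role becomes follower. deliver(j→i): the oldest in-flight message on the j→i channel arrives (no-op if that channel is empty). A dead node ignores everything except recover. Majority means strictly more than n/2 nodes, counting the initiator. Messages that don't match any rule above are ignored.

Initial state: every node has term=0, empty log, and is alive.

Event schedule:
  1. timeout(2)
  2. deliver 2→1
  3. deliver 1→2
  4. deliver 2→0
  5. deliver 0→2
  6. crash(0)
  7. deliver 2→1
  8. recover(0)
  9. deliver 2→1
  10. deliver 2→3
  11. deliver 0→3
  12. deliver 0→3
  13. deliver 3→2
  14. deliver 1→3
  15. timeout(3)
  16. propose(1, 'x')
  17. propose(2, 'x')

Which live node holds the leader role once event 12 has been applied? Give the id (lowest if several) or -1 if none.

after 1 — timeout(2): n2:cand/t1/[-]
after 2 — deliver 2→1: n1:foll/t1/[-]
after 3 — deliver 1→2: ·
after 4 — deliver 2→0: n0:foll/t1/[-]
after 5 — deliver 0→2: n2:lead/t1/[-]
after 6 — crash(0): n0:✗foll/t1/[-]
after 7 — deliver 2→1: ·
after 8 — recover(0): n0:foll/t1/[-]
after 9 — deliver 2→1: ·
after 10 — deliver 2→3: n3:foll/t1/[-]
after 11 — deliver 0→3: ·
after 12 — deliver 0→3: ·

2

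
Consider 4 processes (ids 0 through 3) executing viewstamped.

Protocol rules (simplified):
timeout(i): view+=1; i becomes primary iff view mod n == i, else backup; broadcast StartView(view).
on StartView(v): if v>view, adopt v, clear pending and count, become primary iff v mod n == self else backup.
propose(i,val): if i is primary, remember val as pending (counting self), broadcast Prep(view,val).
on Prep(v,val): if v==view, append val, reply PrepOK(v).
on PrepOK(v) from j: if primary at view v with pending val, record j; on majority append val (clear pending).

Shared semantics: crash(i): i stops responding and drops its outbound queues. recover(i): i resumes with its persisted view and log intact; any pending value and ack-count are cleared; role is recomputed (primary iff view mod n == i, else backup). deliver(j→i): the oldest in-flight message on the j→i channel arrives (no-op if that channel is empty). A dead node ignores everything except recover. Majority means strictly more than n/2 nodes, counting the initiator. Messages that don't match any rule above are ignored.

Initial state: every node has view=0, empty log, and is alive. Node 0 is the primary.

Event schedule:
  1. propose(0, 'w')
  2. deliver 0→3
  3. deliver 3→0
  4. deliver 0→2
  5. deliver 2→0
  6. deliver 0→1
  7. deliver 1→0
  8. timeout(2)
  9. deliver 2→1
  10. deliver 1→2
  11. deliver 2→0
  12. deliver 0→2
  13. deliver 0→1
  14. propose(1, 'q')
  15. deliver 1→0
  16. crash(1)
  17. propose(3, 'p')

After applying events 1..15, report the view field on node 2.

1

e1 propose(0,'w'): ·
e2 deliver 0→3: 3[back,v=0,w]
e3 deliver 3→0: ·
e4 deliver 0→2: 2[back,v=0,w]
e5 deliver 2→0: 0[prim,v=0,w]
e6 deliver 0→1: 1[back,v=0,w]
e7 deliver 1→0: ·
e8 timeout(2): 2[back,v=1,w]
e9 deliver 2→1: 1[prim,v=1,w]
e10 deliver 1→2: ·
e11 deliver 2→0: 0[back,v=1,w]
e12 deliver 0→2: ·
e13 deliver 0→1: ·
e14 propose(1,'q'): ·
e15 deliver 1→0: 0[back,v=1,w,q]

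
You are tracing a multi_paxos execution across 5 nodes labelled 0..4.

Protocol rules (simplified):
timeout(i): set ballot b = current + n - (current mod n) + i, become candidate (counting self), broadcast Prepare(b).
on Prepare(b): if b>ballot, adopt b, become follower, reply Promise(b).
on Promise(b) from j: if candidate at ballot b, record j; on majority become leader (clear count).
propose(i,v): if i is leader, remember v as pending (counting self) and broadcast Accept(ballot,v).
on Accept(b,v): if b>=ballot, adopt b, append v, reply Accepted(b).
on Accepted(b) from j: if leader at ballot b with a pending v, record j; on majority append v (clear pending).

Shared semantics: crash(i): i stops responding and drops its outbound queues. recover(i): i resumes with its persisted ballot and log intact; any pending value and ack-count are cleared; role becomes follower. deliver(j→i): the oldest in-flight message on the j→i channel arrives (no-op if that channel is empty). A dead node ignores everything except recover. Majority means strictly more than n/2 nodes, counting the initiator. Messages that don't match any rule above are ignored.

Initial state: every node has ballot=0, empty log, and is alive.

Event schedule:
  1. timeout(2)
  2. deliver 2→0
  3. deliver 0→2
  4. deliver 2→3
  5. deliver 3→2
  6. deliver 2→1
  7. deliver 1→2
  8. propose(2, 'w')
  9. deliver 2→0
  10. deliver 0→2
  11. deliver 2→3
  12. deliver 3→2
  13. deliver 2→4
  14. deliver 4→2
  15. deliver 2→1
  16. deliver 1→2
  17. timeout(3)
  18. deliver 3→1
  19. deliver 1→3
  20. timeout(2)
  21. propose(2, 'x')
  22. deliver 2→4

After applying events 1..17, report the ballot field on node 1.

[1] timeout(2) → N2(cand b7 [-])
[2] deliver 2→0 → N0(foll b7 [-])
[3] deliver 0→2 → ∅
[4] deliver 2→3 → N3(foll b7 [-])
[5] deliver 3→2 → N2(lead b7 [-])
[6] deliver 2→1 → N1(foll b7 [-])
[7] deliver 1→2 → ∅
[8] propose(2,'w') → ∅
[9] deliver 2→0 → N0(foll b7 [w])
[10] deliver 0→2 → ∅
[11] deliver 2→3 → N3(foll b7 [w])
[12] deliver 3→2 → N2(lead b7 [w])
[13] deliver 2→4 → N4(foll b7 [-])
[14] deliver 4→2 → ∅
[15] deliver 2→1 → N1(foll b7 [w])
[16] deliver 1→2 → ∅
[17] timeout(3) → N3(cand b13 [w])

7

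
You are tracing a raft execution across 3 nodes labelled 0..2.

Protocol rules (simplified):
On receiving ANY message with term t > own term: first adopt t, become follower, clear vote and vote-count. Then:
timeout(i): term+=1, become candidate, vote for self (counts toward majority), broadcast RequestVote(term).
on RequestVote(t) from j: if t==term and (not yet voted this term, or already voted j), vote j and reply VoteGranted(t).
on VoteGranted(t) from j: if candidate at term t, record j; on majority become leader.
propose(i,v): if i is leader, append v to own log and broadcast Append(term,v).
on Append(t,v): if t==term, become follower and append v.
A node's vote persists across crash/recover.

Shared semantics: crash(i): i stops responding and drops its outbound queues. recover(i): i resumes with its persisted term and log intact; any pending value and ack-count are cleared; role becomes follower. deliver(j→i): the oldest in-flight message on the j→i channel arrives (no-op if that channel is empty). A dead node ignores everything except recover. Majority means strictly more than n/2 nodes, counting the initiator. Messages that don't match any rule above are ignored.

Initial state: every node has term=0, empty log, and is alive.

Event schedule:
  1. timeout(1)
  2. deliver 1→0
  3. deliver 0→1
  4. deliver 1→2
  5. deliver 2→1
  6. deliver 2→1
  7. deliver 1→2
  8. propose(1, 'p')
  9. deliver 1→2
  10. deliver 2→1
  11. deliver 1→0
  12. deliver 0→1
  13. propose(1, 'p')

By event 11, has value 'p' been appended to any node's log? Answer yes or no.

yes

[1] timeout(1) → N1(cand t1 [-])
[2] deliver 1→0 → N0(foll t1 [-])
[3] deliver 0→1 → N1(lead t1 [-])
[4] deliver 1→2 → N2(foll t1 [-])
[5] deliver 2→1 → ∅
[6] deliver 2→1 → ∅
[7] deliver 1→2 → ∅
[8] propose(1,'p') → N1(lead t1 [p])
[9] deliver 1→2 → N2(foll t1 [p])
[10] deliver 2→1 → ∅
[11] deliver 1→0 → N0(foll t1 [p])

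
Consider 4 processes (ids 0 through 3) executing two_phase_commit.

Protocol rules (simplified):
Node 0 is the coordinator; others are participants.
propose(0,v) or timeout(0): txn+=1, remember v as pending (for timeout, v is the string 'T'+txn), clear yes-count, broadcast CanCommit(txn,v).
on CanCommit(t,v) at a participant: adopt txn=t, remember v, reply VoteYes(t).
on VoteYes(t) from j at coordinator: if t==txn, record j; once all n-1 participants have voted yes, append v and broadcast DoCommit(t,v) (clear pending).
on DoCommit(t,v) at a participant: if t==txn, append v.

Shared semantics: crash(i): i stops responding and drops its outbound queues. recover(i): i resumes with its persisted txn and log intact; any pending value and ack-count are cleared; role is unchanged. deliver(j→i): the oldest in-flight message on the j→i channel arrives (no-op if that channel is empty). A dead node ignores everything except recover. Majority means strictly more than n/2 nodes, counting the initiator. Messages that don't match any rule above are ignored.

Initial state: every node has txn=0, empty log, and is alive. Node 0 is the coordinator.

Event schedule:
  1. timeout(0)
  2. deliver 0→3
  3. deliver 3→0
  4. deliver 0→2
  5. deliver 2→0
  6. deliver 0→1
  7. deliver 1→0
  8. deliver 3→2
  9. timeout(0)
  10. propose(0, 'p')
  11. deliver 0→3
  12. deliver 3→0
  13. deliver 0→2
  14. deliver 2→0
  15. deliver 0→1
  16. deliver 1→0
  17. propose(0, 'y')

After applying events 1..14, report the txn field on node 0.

3

step 1 timeout(0): 0={coor,t=1,log=-}
step 2 deliver 0→3: 3={part,t=1,log=-}
step 3 deliver 3→0: —
step 4 deliver 0→2: 2={part,t=1,log=-}
step 5 deliver 2→0: —
step 6 deliver 0→1: 1={part,t=1,log=-}
step 7 deliver 1→0: 0={coor,t=1,log=T1}
step 8 deliver 3→2: —
step 9 timeout(0): 0={coor,t=2,log=T1}
step 10 propose(0,'p'): 0={coor,t=3,log=T1}
step 11 deliver 0→3: 3={part,t=1,log=T1}
step 12 deliver 3→0: —
step 13 deliver 0→2: 2={part,t=1,log=T1}
step 14 deliver 2→0: —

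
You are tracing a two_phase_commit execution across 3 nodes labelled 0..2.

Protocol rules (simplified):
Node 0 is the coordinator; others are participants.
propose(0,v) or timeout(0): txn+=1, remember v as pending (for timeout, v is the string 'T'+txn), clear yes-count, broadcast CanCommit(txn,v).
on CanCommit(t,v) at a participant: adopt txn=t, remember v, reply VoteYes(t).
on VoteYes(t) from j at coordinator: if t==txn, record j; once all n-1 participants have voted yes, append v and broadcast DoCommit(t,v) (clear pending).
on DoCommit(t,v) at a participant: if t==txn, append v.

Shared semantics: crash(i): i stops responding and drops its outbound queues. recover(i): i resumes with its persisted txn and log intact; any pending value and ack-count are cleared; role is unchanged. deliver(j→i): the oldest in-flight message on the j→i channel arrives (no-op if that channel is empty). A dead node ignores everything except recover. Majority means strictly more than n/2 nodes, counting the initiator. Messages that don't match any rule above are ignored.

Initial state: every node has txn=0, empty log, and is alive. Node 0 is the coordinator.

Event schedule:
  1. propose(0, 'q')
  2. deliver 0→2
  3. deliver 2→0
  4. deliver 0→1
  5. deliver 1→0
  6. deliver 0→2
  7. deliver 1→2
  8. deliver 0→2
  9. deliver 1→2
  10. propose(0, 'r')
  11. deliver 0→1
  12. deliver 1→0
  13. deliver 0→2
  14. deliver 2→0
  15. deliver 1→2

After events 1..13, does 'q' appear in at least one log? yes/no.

yes

after 1 — propose(0,'q'): n0:coor/t1/[-]
after 2 — deliver 0→2: n2:part/t1/[-]
after 3 — deliver 2→0: ·
after 4 — deliver 0→1: n1:part/t1/[-]
after 5 — deliver 1→0: n0:coor/t1/[q]
after 6 — deliver 0→2: n2:part/t1/[q]
after 7 — deliver 1→2: ·
after 8 — deliver 0→2: ·
after 9 — deliver 1→2: ·
after 10 — propose(0,'r'): n0:coor/t2/[q]
after 11 — deliver 0→1: n1:part/t1/[q]
after 12 — deliver 1→0: ·
after 13 — deliver 0→2: n2:part/t2/[q]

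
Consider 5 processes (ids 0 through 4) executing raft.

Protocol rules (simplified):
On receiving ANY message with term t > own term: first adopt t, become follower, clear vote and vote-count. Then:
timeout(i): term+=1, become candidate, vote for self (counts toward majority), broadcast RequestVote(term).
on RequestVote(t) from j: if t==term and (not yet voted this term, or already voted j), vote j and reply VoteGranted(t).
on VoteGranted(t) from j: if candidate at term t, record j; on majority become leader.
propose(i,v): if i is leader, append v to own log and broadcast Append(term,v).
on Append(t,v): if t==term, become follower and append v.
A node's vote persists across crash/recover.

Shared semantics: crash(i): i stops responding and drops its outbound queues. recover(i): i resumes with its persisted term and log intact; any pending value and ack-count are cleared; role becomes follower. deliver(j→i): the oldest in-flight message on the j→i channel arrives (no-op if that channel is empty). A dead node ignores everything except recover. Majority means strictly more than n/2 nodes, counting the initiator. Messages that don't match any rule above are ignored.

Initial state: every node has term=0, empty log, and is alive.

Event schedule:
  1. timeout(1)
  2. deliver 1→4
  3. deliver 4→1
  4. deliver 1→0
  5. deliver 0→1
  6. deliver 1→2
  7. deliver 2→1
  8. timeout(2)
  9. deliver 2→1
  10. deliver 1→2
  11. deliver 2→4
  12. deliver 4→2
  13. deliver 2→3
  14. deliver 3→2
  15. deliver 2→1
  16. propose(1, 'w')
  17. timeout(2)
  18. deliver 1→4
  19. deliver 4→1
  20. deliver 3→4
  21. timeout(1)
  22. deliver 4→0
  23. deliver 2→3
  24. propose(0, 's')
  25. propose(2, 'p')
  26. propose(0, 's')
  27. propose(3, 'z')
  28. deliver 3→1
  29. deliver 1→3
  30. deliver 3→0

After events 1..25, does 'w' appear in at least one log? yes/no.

step 1 timeout(1): 1={cand,t=1,log=-}
step 2 deliver 1→4: 4={foll,t=1,log=-}
step 3 deliver 4→1: —
step 4 deliver 1→0: 0={foll,t=1,log=-}
step 5 deliver 0→1: 1={lead,t=1,log=-}
step 6 deliver 1→2: 2={foll,t=1,log=-}
step 7 deliver 2→1: —
step 8 timeout(2): 2={cand,t=2,log=-}
step 9 deliver 2→1: 1={foll,t=2,log=-}
step 10 deliver 1→2: —
step 11 deliver 2→4: 4={foll,t=2,log=-}
step 12 deliver 4→2: 2={lead,t=2,log=-}
step 13 deliver 2→3: 3={foll,t=2,log=-}
step 14 deliver 3→2: —
step 15 deliver 2→1: —
step 16 propose(1,'w'): —
step 17 timeout(2): 2={cand,t=3,log=-}
step 18 deliver 1→4: —
step 19 deliver 4→1: —
step 20 deliver 3→4: —
step 21 timeout(1): 1={cand,t=3,log=-}
step 22 deliver 4→0: —
step 23 deliver 2→3: 3={foll,t=3,log=-}
step 24 propose(0,'s'): —
step 25 propose(2,'p'): —

no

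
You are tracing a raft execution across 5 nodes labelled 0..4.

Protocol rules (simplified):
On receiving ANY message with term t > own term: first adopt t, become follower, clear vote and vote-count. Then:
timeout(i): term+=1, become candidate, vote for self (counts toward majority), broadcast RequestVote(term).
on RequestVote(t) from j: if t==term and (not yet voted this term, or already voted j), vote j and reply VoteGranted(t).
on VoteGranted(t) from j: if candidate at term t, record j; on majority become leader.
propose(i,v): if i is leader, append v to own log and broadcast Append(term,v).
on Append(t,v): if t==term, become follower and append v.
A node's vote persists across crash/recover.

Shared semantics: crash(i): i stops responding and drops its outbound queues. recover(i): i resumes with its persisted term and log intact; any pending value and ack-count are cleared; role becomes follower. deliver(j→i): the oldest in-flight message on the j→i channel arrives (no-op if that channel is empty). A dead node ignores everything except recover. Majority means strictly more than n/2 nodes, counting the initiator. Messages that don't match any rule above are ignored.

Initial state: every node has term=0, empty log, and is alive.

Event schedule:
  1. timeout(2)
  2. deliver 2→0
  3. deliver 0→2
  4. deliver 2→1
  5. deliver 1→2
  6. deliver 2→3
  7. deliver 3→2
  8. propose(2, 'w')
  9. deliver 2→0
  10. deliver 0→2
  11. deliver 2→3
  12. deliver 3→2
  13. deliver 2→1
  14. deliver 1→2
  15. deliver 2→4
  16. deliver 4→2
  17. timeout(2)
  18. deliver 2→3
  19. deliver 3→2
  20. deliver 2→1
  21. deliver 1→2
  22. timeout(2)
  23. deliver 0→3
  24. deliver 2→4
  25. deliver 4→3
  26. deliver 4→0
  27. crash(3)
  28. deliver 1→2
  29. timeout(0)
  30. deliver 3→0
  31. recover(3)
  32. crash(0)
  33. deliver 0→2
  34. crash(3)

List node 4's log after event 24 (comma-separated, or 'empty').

w

step 1 timeout(2): 2={cand,t=1,log=-}
step 2 deliver 2→0: 0={foll,t=1,log=-}
step 3 deliver 0→2: —
step 4 deliver 2→1: 1={foll,t=1,log=-}
step 5 deliver 1→2: 2={lead,t=1,log=-}
step 6 deliver 2→3: 3={foll,t=1,log=-}
step 7 deliver 3→2: —
step 8 propose(2,'w'): 2={lead,t=1,log=w}
step 9 deliver 2→0: 0={foll,t=1,log=w}
step 10 deliver 0→2: —
step 11 deliver 2→3: 3={foll,t=1,log=w}
step 12 deliver 3→2: —
step 13 deliver 2→1: 1={foll,t=1,log=w}
step 14 deliver 1→2: —
step 15 deliver 2→4: 4={foll,t=1,log=-}
step 16 deliver 4→2: —
step 17 timeout(2): 2={cand,t=2,log=w}
step 18 deliver 2→3: 3={foll,t=2,log=w}
step 19 deliver 3→2: —
step 20 deliver 2→1: 1={foll,t=2,log=w}
step 21 deliver 1→2: 2={lead,t=2,log=w}
step 22 timeout(2): 2={cand,t=3,log=w}
step 23 deliver 0→3: —
step 24 deliver 2→4: 4={foll,t=1,log=w}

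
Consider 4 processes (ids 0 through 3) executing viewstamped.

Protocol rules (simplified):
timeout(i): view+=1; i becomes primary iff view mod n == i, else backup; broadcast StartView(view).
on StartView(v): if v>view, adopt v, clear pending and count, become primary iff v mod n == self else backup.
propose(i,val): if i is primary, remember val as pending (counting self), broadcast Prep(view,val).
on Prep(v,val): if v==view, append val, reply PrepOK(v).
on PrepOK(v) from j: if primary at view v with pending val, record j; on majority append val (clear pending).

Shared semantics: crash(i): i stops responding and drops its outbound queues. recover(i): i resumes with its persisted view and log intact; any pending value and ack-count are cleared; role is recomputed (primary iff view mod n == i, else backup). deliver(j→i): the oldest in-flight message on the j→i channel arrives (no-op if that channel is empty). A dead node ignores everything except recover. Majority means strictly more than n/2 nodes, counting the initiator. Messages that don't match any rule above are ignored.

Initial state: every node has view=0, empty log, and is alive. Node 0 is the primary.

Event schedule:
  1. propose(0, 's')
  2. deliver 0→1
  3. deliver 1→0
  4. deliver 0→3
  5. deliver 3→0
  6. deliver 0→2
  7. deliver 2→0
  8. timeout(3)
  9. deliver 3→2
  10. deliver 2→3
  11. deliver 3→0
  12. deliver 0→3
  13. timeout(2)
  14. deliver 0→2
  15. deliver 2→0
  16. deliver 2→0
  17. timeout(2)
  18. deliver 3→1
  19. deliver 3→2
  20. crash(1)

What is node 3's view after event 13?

[1] propose(0,'s') → ∅
[2] deliver 0→1 → N1(back v0 [s])
[3] deliver 1→0 → ∅
[4] deliver 0→3 → N3(back v0 [s])
[5] deliver 3→0 → N0(prim v0 [s])
[6] deliver 0→2 → N2(back v0 [s])
[7] deliver 2→0 → ∅
[8] timeout(3) → N3(back v1 [s])
[9] deliver 3→2 → N2(back v1 [s])
[10] deliver 2→3 → ∅
[11] deliver 3→0 → N0(back v1 [s])
[12] deliver 0→3 → ∅
[13] timeout(2) → N2(prim v2 [s])

1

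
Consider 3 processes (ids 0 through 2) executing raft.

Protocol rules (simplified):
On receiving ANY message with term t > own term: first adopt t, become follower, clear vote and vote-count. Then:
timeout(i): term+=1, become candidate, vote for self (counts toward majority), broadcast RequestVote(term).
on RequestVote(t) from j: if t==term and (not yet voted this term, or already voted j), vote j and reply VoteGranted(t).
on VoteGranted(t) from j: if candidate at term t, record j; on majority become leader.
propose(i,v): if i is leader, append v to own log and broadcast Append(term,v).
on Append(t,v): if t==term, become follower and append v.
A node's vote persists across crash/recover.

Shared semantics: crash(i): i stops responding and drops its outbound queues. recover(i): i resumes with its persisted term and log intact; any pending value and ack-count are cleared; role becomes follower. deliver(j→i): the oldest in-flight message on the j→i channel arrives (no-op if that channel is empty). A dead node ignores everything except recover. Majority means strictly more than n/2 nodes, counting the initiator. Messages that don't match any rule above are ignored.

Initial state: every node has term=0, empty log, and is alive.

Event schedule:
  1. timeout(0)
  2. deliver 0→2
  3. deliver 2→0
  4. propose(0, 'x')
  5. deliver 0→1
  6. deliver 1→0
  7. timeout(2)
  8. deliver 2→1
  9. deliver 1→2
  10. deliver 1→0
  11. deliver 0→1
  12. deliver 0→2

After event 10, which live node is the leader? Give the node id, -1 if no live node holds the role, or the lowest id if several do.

0

[1] timeout(0) → N0(cand t1 [-])
[2] deliver 0→2 → N2(foll t1 [-])
[3] deliver 2→0 → N0(lead t1 [-])
[4] propose(0,'x') → N0(lead t1 [x])
[5] deliver 0→1 → N1(foll t1 [-])
[6] deliver 1→0 → ∅
[7] timeout(2) → N2(cand t2 [-])
[8] deliver 2→1 → N1(foll t2 [-])
[9] deliver 1→2 → N2(lead t2 [-])
[10] deliver 1→0 → ∅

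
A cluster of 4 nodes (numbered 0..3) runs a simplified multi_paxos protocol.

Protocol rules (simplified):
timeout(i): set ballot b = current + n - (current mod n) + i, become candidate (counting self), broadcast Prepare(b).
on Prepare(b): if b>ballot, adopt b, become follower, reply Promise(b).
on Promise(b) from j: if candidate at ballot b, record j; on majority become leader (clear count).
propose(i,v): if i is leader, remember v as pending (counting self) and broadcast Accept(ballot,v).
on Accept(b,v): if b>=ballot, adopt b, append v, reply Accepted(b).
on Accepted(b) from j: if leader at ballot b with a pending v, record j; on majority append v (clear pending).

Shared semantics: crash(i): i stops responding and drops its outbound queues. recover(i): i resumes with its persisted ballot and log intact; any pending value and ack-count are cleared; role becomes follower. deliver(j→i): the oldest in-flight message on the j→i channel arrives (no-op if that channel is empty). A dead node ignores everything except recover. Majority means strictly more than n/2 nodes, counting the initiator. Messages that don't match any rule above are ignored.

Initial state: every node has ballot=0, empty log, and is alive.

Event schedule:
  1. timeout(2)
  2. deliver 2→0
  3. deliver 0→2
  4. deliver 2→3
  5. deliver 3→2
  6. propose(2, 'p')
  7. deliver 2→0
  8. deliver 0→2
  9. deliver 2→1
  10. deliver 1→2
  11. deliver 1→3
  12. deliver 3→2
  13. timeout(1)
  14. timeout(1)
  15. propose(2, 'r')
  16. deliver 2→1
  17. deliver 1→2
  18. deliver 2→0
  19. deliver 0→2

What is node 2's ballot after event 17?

9

step 1 timeout(2): 2={cand,b=6,log=-}
step 2 deliver 2→0: 0={foll,b=6,log=-}
step 3 deliver 0→2: —
step 4 deliver 2→3: 3={foll,b=6,log=-}
step 5 deliver 3→2: 2={lead,b=6,log=-}
step 6 propose(2,'p'): —
step 7 deliver 2→0: 0={foll,b=6,log=p}
step 8 deliver 0→2: —
step 9 deliver 2→1: 1={foll,b=6,log=-}
step 10 deliver 1→2: —
step 11 deliver 1→3: —
step 12 deliver 3→2: —
step 13 timeout(1): 1={cand,b=9,log=-}
step 14 timeout(1): 1={cand,b=13,log=-}
step 15 propose(2,'r'): —
step 16 deliver 2→1: —
step 17 deliver 1→2: 2={foll,b=9,log=-}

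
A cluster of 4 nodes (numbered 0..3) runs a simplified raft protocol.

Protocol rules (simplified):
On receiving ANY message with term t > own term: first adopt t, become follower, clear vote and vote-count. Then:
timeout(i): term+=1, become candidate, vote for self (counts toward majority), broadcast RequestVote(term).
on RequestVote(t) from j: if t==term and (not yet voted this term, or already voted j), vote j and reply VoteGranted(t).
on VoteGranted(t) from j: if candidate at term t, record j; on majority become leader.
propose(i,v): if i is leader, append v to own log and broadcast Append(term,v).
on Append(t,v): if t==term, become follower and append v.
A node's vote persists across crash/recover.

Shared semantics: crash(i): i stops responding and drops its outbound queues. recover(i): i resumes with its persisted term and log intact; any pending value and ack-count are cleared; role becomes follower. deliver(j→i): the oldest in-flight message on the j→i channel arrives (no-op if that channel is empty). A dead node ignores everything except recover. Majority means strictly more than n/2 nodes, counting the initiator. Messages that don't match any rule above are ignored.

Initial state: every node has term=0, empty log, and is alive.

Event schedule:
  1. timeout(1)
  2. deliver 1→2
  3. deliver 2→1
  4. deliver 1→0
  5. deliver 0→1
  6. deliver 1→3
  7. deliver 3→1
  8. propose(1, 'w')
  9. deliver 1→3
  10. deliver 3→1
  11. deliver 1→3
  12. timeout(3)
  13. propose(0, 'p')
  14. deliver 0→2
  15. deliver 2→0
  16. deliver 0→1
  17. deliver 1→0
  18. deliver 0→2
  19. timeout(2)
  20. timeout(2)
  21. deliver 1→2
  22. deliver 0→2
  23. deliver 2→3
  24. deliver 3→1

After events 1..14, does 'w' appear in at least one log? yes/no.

e1 timeout(1): 1[cand,t=1,-]
e2 deliver 1→2: 2[foll,t=1,-]
e3 deliver 2→1: ·
e4 deliver 1→0: 0[foll,t=1,-]
e5 deliver 0→1: 1[lead,t=1,-]
e6 deliver 1→3: 3[foll,t=1,-]
e7 deliver 3→1: ·
e8 propose(1,'w'): 1[lead,t=1,w]
e9 deliver 1→3: 3[foll,t=1,w]
e10 deliver 3→1: ·
e11 deliver 1→3: ·
e12 timeout(3): 3[cand,t=2,w]
e13 propose(0,'p'): ·
e14 deliver 0→2: ·

yes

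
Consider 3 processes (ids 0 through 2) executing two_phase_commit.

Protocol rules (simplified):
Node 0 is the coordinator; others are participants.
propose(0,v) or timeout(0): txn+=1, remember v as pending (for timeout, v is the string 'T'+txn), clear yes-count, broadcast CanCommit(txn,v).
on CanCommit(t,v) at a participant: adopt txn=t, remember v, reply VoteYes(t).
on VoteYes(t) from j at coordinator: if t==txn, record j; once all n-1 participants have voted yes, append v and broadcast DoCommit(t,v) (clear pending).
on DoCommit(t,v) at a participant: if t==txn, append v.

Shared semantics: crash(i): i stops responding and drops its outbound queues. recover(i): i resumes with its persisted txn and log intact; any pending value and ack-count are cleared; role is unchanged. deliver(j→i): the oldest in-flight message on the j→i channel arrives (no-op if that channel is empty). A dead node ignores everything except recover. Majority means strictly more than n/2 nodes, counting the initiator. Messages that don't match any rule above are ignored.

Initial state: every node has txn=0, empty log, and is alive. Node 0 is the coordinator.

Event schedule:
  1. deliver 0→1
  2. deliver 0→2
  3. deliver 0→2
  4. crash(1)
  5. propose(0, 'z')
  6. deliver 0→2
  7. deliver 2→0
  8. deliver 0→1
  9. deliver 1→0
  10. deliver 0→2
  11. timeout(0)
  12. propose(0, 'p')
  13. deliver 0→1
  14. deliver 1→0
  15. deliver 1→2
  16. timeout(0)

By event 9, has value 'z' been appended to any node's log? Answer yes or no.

no

1. deliver 0→1:  nop
2. deliver 0→2:  nop
3. deliver 0→2:  nop
4. crash(1):  <1:✗part t0 ->
5. propose(0,'z'):  <0:coor t1 ->
6. deliver 0→2:  <2:part t1 ->
7. deliver 2→0:  nop
8. deliver 0→1:  nop
9. deliver 1→0:  nop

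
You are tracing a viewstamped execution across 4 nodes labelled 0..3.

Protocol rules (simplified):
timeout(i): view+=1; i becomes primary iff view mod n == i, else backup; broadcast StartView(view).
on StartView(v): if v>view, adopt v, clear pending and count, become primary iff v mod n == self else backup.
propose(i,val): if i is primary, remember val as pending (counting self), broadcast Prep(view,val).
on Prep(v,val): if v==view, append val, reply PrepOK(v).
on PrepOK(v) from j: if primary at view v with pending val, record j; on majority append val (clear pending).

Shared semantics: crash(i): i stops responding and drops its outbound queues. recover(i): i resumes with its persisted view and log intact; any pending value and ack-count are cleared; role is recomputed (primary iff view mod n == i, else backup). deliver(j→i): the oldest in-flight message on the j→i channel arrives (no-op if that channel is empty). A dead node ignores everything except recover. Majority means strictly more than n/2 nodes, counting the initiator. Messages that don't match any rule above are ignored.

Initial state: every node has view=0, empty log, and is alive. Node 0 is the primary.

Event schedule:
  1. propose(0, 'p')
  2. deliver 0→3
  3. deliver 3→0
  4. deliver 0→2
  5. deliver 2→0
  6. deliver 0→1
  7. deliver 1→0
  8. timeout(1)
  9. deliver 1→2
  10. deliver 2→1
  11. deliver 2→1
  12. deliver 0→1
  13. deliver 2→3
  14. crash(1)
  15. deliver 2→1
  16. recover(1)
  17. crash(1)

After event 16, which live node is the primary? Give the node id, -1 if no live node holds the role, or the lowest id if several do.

0

step 1 propose(0,'p'): —
step 2 deliver 0→3: 3={back,v=0,log=p}
step 3 deliver 3→0: —
step 4 deliver 0→2: 2={back,v=0,log=p}
step 5 deliver 2→0: 0={prim,v=0,log=p}
step 6 deliver 0→1: 1={back,v=0,log=p}
step 7 deliver 1→0: —
step 8 timeout(1): 1={prim,v=1,log=p}
step 9 deliver 1→2: 2={back,v=1,log=p}
step 10 deliver 2→1: —
step 11 deliver 2→1: —
step 12 deliver 0→1: —
step 13 deliver 2→3: —
step 14 crash(1): 1={✗prim,v=1,log=p}
step 15 deliver 2→1: —
step 16 recover(1): 1={prim,v=1,log=p}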